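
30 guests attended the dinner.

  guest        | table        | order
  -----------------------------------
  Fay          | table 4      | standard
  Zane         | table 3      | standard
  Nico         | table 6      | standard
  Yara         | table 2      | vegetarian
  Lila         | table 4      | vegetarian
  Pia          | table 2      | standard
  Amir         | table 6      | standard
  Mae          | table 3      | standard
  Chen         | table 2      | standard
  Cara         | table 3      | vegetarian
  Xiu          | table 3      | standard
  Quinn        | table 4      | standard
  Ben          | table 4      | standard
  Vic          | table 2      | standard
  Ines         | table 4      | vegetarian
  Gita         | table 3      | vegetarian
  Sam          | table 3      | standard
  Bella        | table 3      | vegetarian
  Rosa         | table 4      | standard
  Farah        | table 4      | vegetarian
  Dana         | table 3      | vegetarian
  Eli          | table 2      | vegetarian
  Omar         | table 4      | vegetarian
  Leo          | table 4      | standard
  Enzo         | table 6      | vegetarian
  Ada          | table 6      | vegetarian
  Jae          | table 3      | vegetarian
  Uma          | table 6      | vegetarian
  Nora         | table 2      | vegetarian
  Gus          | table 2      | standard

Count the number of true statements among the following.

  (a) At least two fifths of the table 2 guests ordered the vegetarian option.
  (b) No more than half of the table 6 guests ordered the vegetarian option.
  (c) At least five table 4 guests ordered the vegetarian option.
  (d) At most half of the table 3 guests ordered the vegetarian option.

1

(a) table 2: |A| = 7, |A ∩ B| = 3; needs |A ∩ B| / |A| ≥ 2/5 — true.
(b) table 6: |A| = 5, |A ∩ B| = 3; needs |A ∩ B| ≤ |A ∖ B| — false.
(c) table 4: |A| = 9, |A ∩ B| = 4; needs |A ∩ B| ≥ 5 — false.
(d) table 3: |A| = 9, |A ∩ B| = 5; needs |A ∩ B| ≤ |A ∖ B| — false.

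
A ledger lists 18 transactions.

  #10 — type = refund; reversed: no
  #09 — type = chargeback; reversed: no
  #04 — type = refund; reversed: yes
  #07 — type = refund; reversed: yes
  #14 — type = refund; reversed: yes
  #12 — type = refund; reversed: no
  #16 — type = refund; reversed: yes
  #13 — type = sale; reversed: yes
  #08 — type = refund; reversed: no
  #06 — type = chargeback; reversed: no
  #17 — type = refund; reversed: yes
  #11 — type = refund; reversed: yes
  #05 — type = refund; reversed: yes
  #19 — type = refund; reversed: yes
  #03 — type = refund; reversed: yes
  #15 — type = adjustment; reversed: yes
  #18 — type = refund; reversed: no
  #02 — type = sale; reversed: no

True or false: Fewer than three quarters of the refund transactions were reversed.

True

Truth condition: |A ∩ B| / |A| < 3/4.
A (the restrictor) = {#10, #04, #07, #14, #12, #16, #08, #17, #11, #05, #19, #03, #18}, |A| = 13.
A ∩ B = {#04, #07, #14, #16, #17, #11, #05, #19, #03}, so |A ∩ B| = 9.
A ∖ B = {#10, #12, #08, #18}, so |A ∖ B| = 4.
|A ∩ B|/|A| = 9/13, so the statement is true.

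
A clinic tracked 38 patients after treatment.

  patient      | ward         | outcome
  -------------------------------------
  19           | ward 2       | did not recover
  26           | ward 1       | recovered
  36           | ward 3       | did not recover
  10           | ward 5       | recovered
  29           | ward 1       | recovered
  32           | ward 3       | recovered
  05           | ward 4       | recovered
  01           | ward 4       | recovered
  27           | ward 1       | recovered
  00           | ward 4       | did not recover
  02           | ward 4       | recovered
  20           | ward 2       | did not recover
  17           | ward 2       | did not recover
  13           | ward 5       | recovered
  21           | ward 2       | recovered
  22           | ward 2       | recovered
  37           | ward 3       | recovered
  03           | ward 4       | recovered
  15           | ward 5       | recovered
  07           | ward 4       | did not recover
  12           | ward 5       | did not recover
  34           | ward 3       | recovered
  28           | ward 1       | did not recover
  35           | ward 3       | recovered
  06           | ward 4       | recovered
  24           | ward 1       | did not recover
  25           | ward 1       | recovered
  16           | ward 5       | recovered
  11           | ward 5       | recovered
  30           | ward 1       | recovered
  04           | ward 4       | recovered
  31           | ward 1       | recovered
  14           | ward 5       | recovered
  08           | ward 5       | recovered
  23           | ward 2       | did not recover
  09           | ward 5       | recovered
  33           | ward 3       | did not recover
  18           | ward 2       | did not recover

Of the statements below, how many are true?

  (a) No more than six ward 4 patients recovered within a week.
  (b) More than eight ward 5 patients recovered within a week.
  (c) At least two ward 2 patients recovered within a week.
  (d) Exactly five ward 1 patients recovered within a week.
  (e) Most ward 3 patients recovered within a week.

(a) ward 4: |A| = 8, |A ∩ B| = 6; needs |A ∩ B| ≤ 6 — true.
(b) ward 5: |A| = 9, |A ∩ B| = 8; needs |A ∩ B| > 8 — false.
(c) ward 2: |A| = 7, |A ∩ B| = 2; needs |A ∩ B| ≥ 2 — true.
(d) ward 1: |A| = 8, |A ∩ B| = 6; needs |A ∩ B| = 5 — false.
(e) ward 3: |A| = 6, |A ∩ B| = 4; needs |A ∩ B| > |A ∖ B| — true.

3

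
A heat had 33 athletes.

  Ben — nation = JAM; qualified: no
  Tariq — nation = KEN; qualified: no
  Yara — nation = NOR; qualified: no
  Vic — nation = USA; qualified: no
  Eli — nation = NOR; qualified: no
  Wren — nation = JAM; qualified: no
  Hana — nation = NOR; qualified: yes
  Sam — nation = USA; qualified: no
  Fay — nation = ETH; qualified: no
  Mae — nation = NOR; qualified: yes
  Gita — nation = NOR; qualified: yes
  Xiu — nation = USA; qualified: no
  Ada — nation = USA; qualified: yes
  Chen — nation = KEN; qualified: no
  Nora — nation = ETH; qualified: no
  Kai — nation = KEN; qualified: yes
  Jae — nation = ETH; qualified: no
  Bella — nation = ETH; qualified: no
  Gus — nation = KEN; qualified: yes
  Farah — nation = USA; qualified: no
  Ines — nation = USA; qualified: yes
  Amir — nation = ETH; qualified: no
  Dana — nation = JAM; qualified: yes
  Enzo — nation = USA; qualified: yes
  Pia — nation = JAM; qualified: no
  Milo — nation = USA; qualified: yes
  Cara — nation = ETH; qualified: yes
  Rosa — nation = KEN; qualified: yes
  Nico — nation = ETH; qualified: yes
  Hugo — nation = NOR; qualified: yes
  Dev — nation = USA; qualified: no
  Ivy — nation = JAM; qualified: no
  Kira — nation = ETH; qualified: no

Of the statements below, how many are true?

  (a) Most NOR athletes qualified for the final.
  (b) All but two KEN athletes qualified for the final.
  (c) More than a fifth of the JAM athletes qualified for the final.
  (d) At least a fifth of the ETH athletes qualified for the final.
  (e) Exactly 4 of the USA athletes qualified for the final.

4

(a) NOR: |A| = 6, |A ∩ B| = 4; needs |A ∩ B| > |A ∖ B| — true.
(b) KEN: |A| = 5, |A ∩ B| = 3; needs |A ∖ B| = 2 — true.
(c) JAM: |A| = 5, |A ∩ B| = 1; needs |A ∩ B| / |A| > 1/5 — false.
(d) ETH: |A| = 8, |A ∩ B| = 2; needs |A ∩ B| / |A| ≥ 1/5 — true.
(e) USA: |A| = 9, |A ∩ B| = 4; needs |A ∩ B| = 4 — true.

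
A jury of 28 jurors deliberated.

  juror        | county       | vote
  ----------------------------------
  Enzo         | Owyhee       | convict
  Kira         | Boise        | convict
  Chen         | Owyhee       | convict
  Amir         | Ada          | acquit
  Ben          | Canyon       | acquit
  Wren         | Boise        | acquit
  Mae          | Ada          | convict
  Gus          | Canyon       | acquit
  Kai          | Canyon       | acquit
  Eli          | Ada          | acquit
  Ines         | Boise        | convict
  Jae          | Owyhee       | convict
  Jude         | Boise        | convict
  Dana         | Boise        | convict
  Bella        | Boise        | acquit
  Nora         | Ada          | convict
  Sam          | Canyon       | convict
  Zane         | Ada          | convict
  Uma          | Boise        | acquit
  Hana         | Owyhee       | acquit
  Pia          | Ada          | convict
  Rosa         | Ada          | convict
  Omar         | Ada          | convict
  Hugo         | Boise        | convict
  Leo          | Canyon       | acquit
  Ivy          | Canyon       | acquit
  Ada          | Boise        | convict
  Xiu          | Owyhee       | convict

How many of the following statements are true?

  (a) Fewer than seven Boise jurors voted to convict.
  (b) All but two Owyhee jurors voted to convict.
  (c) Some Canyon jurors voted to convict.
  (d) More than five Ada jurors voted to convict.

(a) Boise: |A| = 9, |A ∩ B| = 6; needs |A ∩ B| < 7 — true.
(b) Owyhee: |A| = 5, |A ∩ B| = 4; needs |A ∖ B| = 2 — false.
(c) Canyon: |A| = 6, |A ∩ B| = 1; needs A ∩ B ≠ ∅ (|A ∩ B| ≥ 1) — true.
(d) Ada: |A| = 8, |A ∩ B| = 6; needs |A ∩ B| > 5 — true.

3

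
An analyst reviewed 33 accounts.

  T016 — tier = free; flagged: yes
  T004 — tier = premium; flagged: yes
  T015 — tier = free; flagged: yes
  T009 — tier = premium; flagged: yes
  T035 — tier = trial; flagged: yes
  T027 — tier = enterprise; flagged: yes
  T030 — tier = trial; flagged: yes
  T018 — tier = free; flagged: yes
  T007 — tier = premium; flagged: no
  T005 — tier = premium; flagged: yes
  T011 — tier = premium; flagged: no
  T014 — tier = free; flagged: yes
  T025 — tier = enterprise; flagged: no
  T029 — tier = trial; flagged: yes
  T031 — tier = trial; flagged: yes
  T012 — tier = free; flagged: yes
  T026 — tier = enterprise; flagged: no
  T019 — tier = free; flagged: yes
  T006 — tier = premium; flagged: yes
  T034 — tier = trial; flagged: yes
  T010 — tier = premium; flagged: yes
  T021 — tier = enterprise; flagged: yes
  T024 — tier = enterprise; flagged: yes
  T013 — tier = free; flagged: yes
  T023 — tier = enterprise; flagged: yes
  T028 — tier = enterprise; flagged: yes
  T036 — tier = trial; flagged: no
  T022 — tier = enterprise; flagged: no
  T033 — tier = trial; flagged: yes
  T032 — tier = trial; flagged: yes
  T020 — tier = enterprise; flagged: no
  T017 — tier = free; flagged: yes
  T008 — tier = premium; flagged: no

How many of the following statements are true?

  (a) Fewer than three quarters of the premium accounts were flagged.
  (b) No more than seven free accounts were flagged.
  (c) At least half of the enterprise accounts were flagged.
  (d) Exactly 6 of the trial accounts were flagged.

(a) premium: |A| = 8, |A ∩ B| = 5; needs |A ∩ B| / |A| < 3/4 — true.
(b) free: |A| = 8, |A ∩ B| = 8; needs |A ∩ B| ≤ 7 — false.
(c) enterprise: |A| = 9, |A ∩ B| = 5; needs |A ∩ B| ≥ |A ∖ B| — true.
(d) trial: |A| = 8, |A ∩ B| = 7; needs |A ∩ B| = 6 — false.

2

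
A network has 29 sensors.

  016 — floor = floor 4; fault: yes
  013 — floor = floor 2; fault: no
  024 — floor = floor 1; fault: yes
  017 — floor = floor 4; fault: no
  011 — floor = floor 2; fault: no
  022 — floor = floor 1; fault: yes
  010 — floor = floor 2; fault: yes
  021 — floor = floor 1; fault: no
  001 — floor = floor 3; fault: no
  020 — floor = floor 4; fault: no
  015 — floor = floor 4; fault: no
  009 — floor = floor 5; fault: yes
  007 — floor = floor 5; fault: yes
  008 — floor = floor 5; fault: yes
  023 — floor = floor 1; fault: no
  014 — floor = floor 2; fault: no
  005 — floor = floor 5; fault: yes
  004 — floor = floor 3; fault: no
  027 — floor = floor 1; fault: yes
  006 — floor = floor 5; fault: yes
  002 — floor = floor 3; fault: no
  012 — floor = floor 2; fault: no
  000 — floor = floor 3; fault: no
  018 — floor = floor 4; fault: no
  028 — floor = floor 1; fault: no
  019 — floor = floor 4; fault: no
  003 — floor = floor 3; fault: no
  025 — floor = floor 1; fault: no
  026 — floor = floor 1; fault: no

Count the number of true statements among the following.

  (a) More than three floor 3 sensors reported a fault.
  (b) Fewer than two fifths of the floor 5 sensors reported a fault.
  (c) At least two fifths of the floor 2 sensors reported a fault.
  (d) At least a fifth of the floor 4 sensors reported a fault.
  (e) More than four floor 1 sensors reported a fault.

(a) floor 3: |A| = 5, |A ∩ B| = 0; needs |A ∩ B| > 3 — false.
(b) floor 5: |A| = 5, |A ∩ B| = 5; needs |A ∩ B| / |A| < 2/5 — false.
(c) floor 2: |A| = 5, |A ∩ B| = 1; needs |A ∩ B| / |A| ≥ 2/5 — false.
(d) floor 4: |A| = 6, |A ∩ B| = 1; needs |A ∩ B| / |A| ≥ 1/5 — false.
(e) floor 1: |A| = 8, |A ∩ B| = 3; needs |A ∩ B| > 4 — false.

0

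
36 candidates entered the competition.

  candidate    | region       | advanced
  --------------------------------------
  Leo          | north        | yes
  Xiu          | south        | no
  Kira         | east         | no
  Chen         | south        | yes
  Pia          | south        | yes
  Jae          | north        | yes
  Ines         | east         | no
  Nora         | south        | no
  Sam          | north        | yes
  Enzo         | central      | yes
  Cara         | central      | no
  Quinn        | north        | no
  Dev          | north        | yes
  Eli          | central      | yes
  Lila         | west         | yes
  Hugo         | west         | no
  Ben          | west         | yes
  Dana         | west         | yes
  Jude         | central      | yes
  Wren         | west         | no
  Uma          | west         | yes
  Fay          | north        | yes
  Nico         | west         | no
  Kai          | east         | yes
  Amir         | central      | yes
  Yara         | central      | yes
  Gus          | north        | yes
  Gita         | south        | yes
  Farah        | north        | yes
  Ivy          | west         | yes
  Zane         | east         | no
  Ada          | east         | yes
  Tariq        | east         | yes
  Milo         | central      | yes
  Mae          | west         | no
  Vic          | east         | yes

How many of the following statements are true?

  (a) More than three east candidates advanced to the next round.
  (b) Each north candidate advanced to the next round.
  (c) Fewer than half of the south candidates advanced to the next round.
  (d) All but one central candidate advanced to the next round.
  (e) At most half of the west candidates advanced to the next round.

2

(a) east: |A| = 7, |A ∩ B| = 4; needs |A ∩ B| > 3 — true.
(b) north: |A| = 8, |A ∩ B| = 7; needs A ⊆ B, i.e. every element of A is in B (|A ∖ B| = 0) — false.
(c) south: |A| = 5, |A ∩ B| = 3; needs |A ∩ B| < |A ∖ B| — false.
(d) central: |A| = 7, |A ∩ B| = 6; needs |A ∖ B| = 1 — true.
(e) west: |A| = 9, |A ∩ B| = 5; needs |A ∩ B| ≤ |A ∖ B| — false.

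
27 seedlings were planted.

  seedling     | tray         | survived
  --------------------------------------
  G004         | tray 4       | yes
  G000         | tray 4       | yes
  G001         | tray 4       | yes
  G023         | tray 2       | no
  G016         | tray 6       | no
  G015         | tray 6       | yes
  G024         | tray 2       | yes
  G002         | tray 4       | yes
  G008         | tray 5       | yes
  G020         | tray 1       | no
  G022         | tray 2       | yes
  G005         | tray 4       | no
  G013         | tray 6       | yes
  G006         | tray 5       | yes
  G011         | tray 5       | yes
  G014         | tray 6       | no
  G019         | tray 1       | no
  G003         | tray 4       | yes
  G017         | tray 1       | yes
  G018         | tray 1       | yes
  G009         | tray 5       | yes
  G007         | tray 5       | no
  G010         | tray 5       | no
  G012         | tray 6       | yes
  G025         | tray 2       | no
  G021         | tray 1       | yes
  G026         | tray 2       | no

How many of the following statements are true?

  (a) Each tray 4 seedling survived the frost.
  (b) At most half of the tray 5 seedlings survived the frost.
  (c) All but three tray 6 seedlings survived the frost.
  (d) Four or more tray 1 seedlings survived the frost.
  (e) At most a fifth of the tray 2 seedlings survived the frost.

(a) tray 4: |A| = 6, |A ∩ B| = 5; needs A ⊆ B, i.e. every element of A is in B (|A ∖ B| = 0) — false.
(b) tray 5: |A| = 6, |A ∩ B| = 4; needs |A ∩ B| ≤ |A ∖ B| — false.
(c) tray 6: |A| = 5, |A ∩ B| = 3; needs |A ∖ B| = 3 — false.
(d) tray 1: |A| = 5, |A ∩ B| = 3; needs |A ∩ B| ≥ 4 — false.
(e) tray 2: |A| = 5, |A ∩ B| = 2; needs |A ∩ B| / |A| ≤ 1/5 — false.

0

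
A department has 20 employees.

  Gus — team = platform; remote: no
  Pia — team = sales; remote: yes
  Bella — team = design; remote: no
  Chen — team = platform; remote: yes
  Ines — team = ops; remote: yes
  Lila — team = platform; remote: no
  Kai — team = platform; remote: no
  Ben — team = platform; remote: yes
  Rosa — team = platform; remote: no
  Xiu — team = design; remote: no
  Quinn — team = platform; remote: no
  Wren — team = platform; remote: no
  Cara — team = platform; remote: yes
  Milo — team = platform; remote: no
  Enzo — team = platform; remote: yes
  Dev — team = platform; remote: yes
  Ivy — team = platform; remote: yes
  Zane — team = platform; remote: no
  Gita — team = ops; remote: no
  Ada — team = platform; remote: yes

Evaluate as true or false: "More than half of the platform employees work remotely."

False

'More than half of the platform employees work remotely' holds iff |A ∩ B| > |A ∖ B|.
|A| = 15, |A ∩ B| = 7, |A ∖ B| = 8.
7 < 8, so the statement is false.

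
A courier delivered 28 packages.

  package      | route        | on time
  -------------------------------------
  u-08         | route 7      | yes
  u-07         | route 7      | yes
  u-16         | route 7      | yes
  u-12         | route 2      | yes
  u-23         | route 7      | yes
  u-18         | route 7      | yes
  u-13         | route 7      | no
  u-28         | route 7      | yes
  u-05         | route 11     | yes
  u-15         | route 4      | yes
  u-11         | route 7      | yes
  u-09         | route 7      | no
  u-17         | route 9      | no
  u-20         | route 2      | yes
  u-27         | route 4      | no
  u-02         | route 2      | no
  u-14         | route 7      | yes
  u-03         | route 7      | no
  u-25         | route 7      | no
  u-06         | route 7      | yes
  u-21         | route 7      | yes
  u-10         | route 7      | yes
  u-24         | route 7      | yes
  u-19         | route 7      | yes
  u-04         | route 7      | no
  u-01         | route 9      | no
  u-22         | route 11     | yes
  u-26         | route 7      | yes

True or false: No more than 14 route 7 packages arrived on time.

Truth condition: |A ∩ B| ≤ 14.
|A| = 19, |A ∩ B| = 14, |A ∖ B| = 5.
|A ∩ B| = 14, so the statement is true.

True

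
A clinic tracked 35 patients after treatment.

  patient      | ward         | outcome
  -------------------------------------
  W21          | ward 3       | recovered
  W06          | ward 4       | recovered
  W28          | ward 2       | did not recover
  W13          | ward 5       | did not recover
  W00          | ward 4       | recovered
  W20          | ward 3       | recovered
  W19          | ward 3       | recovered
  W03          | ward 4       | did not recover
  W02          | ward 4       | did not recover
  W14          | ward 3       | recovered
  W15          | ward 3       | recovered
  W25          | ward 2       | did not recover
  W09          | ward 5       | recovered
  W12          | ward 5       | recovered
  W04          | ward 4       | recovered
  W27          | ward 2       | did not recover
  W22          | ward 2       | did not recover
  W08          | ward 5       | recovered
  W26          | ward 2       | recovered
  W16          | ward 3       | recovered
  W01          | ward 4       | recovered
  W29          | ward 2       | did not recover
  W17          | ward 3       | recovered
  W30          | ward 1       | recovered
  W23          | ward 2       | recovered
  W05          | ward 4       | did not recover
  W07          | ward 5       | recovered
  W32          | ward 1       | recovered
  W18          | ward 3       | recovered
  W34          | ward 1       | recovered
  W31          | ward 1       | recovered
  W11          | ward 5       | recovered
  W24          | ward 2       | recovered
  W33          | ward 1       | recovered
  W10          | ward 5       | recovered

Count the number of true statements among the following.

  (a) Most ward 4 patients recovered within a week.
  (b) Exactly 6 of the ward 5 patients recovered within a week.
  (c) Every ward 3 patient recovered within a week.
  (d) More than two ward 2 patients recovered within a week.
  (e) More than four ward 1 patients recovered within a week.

5

(a) ward 4: |A| = 7, |A ∩ B| = 4; needs |A ∩ B| > |A ∖ B| — true.
(b) ward 5: |A| = 7, |A ∩ B| = 6; needs |A ∩ B| = 6 — true.
(c) ward 3: |A| = 8, |A ∩ B| = 8; needs A ⊆ B, i.e. every element of A is in B (|A ∖ B| = 0) — true.
(d) ward 2: |A| = 8, |A ∩ B| = 3; needs |A ∩ B| > 2 — true.
(e) ward 1: |A| = 5, |A ∩ B| = 5; needs |A ∩ B| > 4 — true.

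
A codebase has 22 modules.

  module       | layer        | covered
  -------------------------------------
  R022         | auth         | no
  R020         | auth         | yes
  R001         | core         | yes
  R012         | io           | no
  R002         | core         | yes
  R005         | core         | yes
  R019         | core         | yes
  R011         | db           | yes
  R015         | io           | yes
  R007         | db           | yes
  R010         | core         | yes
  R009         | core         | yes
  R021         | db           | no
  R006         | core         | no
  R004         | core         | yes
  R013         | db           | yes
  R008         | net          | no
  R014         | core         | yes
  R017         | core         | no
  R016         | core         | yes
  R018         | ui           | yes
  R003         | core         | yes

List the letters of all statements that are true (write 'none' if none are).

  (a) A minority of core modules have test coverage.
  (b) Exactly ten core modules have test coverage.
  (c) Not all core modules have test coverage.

|A| = 12, |A ∩ B| = 10, |A ∖ B| = 2.
(a) |A ∩ B| < |A ∖ B|: fails.
(b) |A ∩ B| = 10: holds.
(c) A ⊄ B (|A ∖ B| ≥ 1): holds.

(b), (c)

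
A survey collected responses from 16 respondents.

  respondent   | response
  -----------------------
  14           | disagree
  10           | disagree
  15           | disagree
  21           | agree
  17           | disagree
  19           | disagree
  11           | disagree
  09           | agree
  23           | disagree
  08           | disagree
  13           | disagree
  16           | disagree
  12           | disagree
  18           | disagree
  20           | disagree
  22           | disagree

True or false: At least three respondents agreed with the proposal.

False

The determiner here denotes the relation: |A ∩ B| ≥ 3.
|A| = 16, |A ∩ B| = 2, |A ∖ B| = 14.
|A ∩ B| = 2, so the statement is false.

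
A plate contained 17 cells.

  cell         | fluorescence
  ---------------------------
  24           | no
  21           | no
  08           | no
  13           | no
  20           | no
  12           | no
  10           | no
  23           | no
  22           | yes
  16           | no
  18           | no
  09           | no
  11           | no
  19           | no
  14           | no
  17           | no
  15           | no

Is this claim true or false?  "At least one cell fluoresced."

True

'At least one cell fluoresced' holds iff A ∩ B ≠ ∅ (|A ∩ B| ≥ 1).
|A| = 17, |A ∩ B| = 1, |A ∖ B| = 16.
So the statement is true.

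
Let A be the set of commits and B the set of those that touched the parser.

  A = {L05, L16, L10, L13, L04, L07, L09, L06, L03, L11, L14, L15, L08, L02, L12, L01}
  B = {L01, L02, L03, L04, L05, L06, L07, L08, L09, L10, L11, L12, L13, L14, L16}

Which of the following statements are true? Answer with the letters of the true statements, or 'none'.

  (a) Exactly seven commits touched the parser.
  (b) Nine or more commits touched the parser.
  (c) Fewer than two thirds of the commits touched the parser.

(b)

|A| = 16, |A ∩ B| = 15, |A ∖ B| = 1.
(a) |A ∩ B| = 7: fails.
(b) |A ∩ B| ≥ 9: holds.
(c) |A ∩ B| / |A| < 2/3: fails.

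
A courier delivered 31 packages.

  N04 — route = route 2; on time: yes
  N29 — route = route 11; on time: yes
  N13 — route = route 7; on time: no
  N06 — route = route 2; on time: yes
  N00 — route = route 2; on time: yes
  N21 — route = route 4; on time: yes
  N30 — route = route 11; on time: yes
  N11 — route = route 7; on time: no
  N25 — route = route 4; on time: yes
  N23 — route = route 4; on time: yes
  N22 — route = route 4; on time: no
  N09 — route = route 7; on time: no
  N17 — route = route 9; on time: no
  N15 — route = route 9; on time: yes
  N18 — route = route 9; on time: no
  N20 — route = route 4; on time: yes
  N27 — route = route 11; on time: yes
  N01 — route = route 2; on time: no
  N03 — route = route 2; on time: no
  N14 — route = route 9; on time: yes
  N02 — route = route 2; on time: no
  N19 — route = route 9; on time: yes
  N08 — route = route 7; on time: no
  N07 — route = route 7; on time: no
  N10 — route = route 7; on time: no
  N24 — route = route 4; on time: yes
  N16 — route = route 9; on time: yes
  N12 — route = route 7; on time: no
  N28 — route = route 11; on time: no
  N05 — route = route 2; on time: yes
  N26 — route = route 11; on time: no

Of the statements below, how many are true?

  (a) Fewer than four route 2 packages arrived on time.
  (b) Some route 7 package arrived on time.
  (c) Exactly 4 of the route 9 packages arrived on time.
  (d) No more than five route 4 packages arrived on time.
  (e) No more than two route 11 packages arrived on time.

2

(a) route 2: |A| = 7, |A ∩ B| = 4; needs |A ∩ B| < 4 — false.
(b) route 7: |A| = 7, |A ∩ B| = 0; needs A ∩ B ≠ ∅ (|A ∩ B| ≥ 1) — false.
(c) route 9: |A| = 6, |A ∩ B| = 4; needs |A ∩ B| = 4 — true.
(d) route 4: |A| = 6, |A ∩ B| = 5; needs |A ∩ B| ≤ 5 — true.
(e) route 11: |A| = 5, |A ∩ B| = 3; needs |A ∩ B| ≤ 2 — false.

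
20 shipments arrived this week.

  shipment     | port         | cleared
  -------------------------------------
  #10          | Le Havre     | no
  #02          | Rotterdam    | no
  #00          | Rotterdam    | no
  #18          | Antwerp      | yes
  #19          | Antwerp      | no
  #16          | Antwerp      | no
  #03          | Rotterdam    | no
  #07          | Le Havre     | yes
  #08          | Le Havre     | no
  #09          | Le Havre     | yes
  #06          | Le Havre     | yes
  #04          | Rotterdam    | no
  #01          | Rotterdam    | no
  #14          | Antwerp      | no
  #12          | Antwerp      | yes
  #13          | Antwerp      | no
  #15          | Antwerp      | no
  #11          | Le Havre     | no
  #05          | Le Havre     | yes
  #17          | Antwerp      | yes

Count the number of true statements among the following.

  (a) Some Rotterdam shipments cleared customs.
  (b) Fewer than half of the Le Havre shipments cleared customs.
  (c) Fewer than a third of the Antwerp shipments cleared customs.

(a) Rotterdam: |A| = 5, |A ∩ B| = 0; needs A ∩ B ≠ ∅ (|A ∩ B| ≥ 1) — false.
(b) Le Havre: |A| = 7, |A ∩ B| = 4; needs |A ∩ B| < |A ∖ B| — false.
(c) Antwerp: |A| = 8, |A ∩ B| = 3; needs |A ∩ B| / |A| < 1/3 — false.

0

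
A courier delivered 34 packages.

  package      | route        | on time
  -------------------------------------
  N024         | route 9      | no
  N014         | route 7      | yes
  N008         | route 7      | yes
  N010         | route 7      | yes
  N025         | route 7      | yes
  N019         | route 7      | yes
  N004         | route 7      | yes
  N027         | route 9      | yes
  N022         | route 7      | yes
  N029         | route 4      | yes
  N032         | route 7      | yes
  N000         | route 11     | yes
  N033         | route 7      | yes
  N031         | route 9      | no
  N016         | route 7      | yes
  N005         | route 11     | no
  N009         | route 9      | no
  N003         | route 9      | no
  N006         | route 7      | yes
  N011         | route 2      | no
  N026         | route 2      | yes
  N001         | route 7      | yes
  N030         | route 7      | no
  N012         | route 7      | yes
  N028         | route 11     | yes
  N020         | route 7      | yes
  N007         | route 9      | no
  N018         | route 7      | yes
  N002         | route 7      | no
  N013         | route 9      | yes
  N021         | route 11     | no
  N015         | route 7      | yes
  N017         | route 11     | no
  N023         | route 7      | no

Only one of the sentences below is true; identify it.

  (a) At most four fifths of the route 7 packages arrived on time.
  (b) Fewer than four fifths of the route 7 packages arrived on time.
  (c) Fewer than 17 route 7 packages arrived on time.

(c)

|A| = 19, |A ∩ B| = 16, |A ∖ B| = 3.
(a) requires |A ∩ B| / |A| ≤ 4/5: false.
(b) requires |A ∩ B| / |A| < 4/5: false.
(c) requires |A ∩ B| < 17: true.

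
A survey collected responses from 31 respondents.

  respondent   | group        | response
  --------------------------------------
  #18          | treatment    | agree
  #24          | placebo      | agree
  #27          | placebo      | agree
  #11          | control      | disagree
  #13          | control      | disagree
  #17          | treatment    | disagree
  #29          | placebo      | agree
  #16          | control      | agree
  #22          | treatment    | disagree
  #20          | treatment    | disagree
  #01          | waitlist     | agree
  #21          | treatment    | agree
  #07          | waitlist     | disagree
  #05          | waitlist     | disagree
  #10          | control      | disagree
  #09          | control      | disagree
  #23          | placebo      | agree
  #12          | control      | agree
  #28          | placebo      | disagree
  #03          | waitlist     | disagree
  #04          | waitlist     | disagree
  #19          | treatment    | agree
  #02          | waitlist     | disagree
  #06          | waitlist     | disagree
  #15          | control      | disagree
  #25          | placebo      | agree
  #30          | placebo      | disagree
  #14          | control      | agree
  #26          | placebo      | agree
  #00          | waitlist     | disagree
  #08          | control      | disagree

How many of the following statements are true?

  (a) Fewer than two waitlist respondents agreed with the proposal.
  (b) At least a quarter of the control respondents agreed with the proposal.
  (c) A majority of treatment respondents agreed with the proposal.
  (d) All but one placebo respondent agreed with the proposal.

2

(a) waitlist: |A| = 8, |A ∩ B| = 1; needs |A ∩ B| < 2 — true.
(b) control: |A| = 9, |A ∩ B| = 3; needs |A ∩ B| / |A| ≥ 1/4 — true.
(c) treatment: |A| = 6, |A ∩ B| = 3; needs |A ∩ B| > |A ∖ B| — false.
(d) placebo: |A| = 8, |A ∩ B| = 6; needs |A ∖ B| = 1 — false.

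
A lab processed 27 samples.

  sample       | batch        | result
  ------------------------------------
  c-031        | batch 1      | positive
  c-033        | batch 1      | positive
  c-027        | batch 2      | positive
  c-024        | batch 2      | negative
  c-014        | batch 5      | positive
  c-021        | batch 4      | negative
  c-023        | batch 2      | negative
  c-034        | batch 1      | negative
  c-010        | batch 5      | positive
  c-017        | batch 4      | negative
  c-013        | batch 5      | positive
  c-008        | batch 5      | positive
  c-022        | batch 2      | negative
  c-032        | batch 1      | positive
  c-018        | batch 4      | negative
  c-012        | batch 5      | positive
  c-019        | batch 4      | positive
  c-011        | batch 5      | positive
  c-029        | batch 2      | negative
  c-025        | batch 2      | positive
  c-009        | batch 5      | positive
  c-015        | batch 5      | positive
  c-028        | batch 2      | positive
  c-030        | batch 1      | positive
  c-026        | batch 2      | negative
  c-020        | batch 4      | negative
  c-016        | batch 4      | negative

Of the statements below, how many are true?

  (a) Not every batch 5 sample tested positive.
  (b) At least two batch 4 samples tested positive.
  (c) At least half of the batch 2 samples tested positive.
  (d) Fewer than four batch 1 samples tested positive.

(a) batch 5: |A| = 8, |A ∩ B| = 8; needs A ⊄ B (|A ∖ B| ≥ 1) — false.
(b) batch 4: |A| = 6, |A ∩ B| = 1; needs |A ∩ B| ≥ 2 — false.
(c) batch 2: |A| = 8, |A ∩ B| = 3; needs |A ∩ B| ≥ |A ∖ B| — false.
(d) batch 1: |A| = 5, |A ∩ B| = 4; needs |A ∩ B| < 4 — false.

0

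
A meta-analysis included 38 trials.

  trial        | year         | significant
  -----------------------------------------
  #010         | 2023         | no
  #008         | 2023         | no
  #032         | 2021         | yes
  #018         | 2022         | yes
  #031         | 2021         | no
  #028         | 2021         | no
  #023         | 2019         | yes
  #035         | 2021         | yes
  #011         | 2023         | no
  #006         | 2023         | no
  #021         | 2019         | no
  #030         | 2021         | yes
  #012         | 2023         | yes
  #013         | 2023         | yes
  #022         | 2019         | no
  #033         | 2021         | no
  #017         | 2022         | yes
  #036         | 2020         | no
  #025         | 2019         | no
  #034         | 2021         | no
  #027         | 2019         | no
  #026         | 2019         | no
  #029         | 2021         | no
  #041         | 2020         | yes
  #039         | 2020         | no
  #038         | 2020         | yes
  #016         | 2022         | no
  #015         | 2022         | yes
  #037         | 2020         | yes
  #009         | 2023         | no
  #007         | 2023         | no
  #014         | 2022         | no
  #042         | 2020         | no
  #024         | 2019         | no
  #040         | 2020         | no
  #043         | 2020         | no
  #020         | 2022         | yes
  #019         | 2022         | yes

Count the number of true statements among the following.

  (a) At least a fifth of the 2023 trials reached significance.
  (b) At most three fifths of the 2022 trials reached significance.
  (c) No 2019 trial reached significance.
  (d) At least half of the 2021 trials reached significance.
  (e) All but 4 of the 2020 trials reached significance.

(a) 2023: |A| = 8, |A ∩ B| = 2; needs |A ∩ B| / |A| ≥ 1/5 — true.
(b) 2022: |A| = 7, |A ∩ B| = 5; needs |A ∩ B| / |A| ≤ 3/5 — false.
(c) 2019: |A| = 7, |A ∩ B| = 1; needs A ∩ B = ∅ (|A ∩ B| = 0) — false.
(d) 2021: |A| = 8, |A ∩ B| = 3; needs |A ∩ B| ≥ |A ∖ B| — false.
(e) 2020: |A| = 8, |A ∩ B| = 3; needs |A ∖ B| = 4 — false.

1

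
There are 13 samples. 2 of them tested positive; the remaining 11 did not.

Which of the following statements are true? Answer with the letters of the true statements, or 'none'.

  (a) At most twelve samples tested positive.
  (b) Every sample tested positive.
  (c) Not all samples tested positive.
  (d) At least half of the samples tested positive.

|A| = 13, |A ∩ B| = 2, |A ∖ B| = 11.
(a) |A ∩ B| ≤ 12: holds.
(b) A ⊆ B, i.e. every element of A is in B (|A ∖ B| = 0): fails.
(c) A ⊄ B (|A ∖ B| ≥ 1): holds.
(d) |A ∩ B| ≥ |A ∖ B|: fails.

(a), (c)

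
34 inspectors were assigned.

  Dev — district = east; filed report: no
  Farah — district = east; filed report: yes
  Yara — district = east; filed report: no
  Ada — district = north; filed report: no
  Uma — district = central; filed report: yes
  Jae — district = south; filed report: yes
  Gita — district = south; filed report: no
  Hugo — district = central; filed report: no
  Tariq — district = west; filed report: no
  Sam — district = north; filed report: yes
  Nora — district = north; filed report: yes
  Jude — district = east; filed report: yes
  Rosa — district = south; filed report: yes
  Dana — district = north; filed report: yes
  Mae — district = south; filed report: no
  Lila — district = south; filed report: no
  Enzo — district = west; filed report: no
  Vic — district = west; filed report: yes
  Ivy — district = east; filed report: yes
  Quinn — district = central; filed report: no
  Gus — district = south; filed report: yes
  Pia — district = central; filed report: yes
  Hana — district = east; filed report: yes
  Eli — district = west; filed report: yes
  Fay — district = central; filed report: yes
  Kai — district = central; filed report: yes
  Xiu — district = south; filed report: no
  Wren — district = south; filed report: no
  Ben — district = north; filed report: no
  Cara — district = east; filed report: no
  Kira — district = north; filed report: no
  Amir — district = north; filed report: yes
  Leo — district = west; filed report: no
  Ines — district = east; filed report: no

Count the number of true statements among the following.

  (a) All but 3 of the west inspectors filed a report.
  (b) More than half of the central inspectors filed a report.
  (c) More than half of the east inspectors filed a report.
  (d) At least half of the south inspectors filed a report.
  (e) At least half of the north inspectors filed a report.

(a) west: |A| = 5, |A ∩ B| = 2; needs |A ∖ B| = 3 — true.
(b) central: |A| = 6, |A ∩ B| = 4; needs |A ∩ B| > |A ∖ B| — true.
(c) east: |A| = 8, |A ∩ B| = 4; needs |A ∩ B| > |A ∖ B| — false.
(d) south: |A| = 8, |A ∩ B| = 3; needs |A ∩ B| ≥ |A ∖ B| — false.
(e) north: |A| = 7, |A ∩ B| = 4; needs |A ∩ B| ≥ |A ∖ B| — true.

3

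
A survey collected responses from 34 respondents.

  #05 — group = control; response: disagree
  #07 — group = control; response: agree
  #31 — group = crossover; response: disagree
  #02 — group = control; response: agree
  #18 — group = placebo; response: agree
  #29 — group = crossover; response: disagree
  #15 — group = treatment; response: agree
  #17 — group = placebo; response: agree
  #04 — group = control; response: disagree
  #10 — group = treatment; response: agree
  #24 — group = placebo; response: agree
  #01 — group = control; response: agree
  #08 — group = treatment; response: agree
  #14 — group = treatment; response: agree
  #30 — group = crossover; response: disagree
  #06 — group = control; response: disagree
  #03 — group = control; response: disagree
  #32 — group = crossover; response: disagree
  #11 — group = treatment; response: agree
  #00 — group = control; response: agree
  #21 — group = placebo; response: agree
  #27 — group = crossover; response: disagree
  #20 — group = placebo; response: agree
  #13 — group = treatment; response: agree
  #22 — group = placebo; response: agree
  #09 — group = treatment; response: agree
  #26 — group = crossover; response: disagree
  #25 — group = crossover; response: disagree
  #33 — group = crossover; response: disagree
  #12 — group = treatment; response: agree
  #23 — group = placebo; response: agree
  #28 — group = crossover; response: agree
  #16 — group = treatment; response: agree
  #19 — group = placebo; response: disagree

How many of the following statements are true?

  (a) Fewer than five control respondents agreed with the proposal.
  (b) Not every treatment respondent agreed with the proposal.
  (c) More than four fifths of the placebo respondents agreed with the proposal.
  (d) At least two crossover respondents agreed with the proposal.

2

(a) control: |A| = 8, |A ∩ B| = 4; needs |A ∩ B| < 5 — true.
(b) treatment: |A| = 9, |A ∩ B| = 9; needs A ⊄ B (|A ∖ B| ≥ 1) — false.
(c) placebo: |A| = 8, |A ∩ B| = 7; needs |A ∩ B| / |A| > 4/5 — true.
(d) crossover: |A| = 9, |A ∩ B| = 1; needs |A ∩ B| ≥ 2 — false.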